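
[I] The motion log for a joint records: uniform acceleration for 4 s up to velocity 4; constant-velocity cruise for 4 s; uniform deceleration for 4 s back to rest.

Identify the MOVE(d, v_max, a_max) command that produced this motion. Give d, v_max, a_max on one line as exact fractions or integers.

d=32 v_max=4 a_max=1

a_max = 4/4 = 1
d_a = ½·4·4 = 8; d_c = 4·4 = 16
d = 2·8 + 16 = 32
t_c = 4 > 0 → v_max = v_peak = 4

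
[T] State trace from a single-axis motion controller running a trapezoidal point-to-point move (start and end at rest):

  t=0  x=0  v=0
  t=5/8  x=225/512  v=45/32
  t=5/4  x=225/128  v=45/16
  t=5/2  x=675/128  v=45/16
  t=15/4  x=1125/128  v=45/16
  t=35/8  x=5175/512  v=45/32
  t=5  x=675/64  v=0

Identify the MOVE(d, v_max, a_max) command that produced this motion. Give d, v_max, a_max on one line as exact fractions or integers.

final state: t=5, x=675/64, v=0 → d = 675/64
a_max = (45/32−0)/(5/8−0) = 9/4
max v = 45/16 over t∈[5/4,15/4] → v_max = 45/16
check: 45/16·(5/4+5/2) = 675/64 ✓

d=675/64 v_max=45/16 a_max=9/4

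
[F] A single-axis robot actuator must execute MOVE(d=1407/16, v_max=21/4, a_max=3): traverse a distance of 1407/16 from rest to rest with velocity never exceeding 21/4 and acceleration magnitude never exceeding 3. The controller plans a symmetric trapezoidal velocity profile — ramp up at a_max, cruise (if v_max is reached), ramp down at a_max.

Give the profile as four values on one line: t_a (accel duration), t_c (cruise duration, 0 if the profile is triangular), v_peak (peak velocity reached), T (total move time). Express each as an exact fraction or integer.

t_a=7/4 t_c=15 v_peak=21/4 T=37/2

vₘ²/aₘ = (21/4)²/3 = 147/16
1407/16 ≥ 147/16 so v_max reached
t_a = (21/4)/3 = 7/4; v_peak = 21/4
d_cruise = 1407/16 − 147/16 = 315/4; t_c = (315/4)/(21/4) = 15
T = 2·7/4 + 15 = 37/2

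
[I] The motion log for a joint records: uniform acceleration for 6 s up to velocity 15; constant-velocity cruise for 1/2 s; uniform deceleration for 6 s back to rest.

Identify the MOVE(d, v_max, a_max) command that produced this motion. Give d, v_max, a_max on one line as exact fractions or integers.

d=195/2 v_max=15 a_max=5/2

a_max = 15/6 = 5/2
d_a = ½·15·6 = 45; d_c = 15·1/2 = 15/2
d = 2·45 + 15/2 = 195/2
t_c = 1/2 > 0 ⇒ limit active, v_max = 15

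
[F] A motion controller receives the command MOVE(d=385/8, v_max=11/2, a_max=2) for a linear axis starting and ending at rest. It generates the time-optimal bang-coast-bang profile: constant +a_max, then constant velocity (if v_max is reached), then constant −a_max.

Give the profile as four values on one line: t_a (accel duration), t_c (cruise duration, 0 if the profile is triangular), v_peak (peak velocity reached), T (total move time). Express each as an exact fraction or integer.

v_max²/a_max = (11/2)²/2 = 121/8
385/8 ≥ 121/8 so v_max reached
t_a = (11/2)/2 = 11/4; v_peak = 11/2
d_cruise = 385/8 − 121/8 = 33; t_c = 33/(11/2) = 6
T = 2·11/4 + 6 = 23/2

t_a=11/4 t_c=6 v_peak=11/2 T=23/2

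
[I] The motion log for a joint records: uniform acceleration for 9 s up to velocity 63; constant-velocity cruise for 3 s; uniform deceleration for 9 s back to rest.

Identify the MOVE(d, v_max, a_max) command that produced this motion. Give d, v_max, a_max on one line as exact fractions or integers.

a_max = 63/9 = 7
d_a = ½·63·9 = 567/2; d_c = 63·3 = 189
d = 2·567/2 + 189 = 756
t_c = 3 > 0 → v_max = v_peak = 63

d=756 v_max=63 a_max=7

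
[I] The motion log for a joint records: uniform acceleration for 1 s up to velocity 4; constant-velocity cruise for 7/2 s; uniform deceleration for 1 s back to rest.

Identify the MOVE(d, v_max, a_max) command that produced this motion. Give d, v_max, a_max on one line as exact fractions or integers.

a_max = 4/1 = 4
d_a = ½·4·1 = 2; d_c = 4·7/2 = 14
d = 2·2 + 14 = 18
t_c = 7/2 > 0 ⇒ limit active, v_max = 4

d=18 v_max=4 a_max=4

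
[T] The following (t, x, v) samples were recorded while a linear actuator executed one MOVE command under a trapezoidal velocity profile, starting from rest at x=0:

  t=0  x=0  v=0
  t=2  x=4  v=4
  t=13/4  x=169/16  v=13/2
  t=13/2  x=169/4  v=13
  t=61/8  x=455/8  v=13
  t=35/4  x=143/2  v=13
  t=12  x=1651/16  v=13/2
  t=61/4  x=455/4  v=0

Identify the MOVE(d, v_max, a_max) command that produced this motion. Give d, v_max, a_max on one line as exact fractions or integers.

final state: t=61/4, x=455/4, v=0 → d = 455/4
a_max = (4−0)/(2−0) = 2
max v = 13 over t∈[13/2,35/4] → v_max = 13
check: 13·(13/2+9/4) = 455/4 ✓

d=455/4 v_max=13 a_max=2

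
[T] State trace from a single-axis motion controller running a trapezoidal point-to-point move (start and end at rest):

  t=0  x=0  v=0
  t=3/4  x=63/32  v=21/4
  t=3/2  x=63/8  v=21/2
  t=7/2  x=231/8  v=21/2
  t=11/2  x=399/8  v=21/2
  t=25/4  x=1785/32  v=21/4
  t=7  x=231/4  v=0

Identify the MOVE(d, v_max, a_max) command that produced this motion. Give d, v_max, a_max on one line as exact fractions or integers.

final state: t=7, x=231/4, v=0 → d = 231/4
a_max = (21/4−0)/(3/4−0) = 7
max v = 21/2 over t∈[3/2,11/2] → v_max = 21/2
check: 21/2·(3/2+4) = 231/4 ✓

d=231/4 v_max=21/2 a_max=7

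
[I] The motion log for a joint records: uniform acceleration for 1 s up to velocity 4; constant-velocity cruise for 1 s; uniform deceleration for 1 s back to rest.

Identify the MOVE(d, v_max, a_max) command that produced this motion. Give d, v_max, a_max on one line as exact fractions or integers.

a_max = 4/1 = 4
d_a = ½·4·1 = 2; d_c = 4·1 = 4
d = 2·2 + 4 = 8
t_c = 1 > 0 → v_max = v_peak = 4

d=8 v_max=4 a_max=4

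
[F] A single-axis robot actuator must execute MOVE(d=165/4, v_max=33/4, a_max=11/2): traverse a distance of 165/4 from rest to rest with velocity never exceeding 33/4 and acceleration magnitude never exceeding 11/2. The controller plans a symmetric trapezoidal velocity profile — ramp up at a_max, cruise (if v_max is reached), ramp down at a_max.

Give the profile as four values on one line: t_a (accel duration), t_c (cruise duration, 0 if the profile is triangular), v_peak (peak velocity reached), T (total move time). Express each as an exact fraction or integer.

v_max²/a_max = (33/4)²/(11/2) = 99/8
165/4 ≥ 99/8 → trapezoidal
t_a = (33/4)/(11/2) = 3/2; v_peak = 33/4
d_cruise = 165/4 − 99/8 = 231/8; t_c = (231/8)/(33/4) = 7/2
T = 2·3/2 + 7/2 = 13/2

t_a=3/2 t_c=7/2 v_peak=33/4 T=13/2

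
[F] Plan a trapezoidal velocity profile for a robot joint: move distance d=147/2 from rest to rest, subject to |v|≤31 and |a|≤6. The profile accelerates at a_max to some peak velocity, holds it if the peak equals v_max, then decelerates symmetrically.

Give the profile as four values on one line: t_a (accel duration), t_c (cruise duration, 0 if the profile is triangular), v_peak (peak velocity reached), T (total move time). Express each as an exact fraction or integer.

t_a=7/2 t_c=0 v_peak=21 T=7

(v_max)²/a_max = 31²/6 = 961/6
147/2 < 961/6 → triangular
v_peak = √(147/2·6) = √441 = 21
t_a = 21/6 = 7/2; t_c = 0
T = 2·7/2 = 7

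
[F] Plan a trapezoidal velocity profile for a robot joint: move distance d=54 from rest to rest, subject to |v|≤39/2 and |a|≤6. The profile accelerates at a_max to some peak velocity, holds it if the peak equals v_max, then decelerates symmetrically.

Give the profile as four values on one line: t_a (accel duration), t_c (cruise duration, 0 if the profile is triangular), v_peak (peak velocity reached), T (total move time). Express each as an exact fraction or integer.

t_a=3 t_c=0 v_peak=18 T=6

(v_max)²/a_max = (39/2)²/6 = 507/8
54 < 507/8 so t_c = 0
v_peak = √(54·6) = √324 = 18
t_a = 18/6 = 3; t_c = 0
T = 2·3 = 6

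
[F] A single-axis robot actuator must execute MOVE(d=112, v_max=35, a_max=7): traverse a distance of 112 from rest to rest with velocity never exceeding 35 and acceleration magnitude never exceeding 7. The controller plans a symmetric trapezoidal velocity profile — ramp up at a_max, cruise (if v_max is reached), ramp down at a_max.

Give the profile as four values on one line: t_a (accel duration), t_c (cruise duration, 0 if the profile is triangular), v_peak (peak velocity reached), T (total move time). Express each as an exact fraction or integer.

v_max²/a_max = 35²/7 = 175
112 < 175 ⇒ no cruise
v_peak = √(112·7) = √784 = 28
t_a = 28/7 = 4; t_c = 0
T = 2·4 = 8

t_a=4 t_c=0 v_peak=28 T=8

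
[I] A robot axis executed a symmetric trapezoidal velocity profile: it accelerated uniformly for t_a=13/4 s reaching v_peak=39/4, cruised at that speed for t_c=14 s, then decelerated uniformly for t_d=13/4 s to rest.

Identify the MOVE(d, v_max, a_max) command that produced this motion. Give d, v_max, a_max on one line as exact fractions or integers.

d=2691/16 v_max=39/4 a_max=3

a_max = (39/4)/(13/4) = 3
d_a = ½·39/4·13/4 = 507/32; d_c = 39/4·14 = 273/2
d = 2·507/32 + 273/2 = 2691/16
t_c = 14 > 0 → v_max = v_peak = 39/4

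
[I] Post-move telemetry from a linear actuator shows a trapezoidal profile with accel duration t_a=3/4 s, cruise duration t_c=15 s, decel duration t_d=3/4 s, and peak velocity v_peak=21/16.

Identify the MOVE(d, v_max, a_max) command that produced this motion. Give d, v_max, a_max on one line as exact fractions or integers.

d=1323/64 v_max=21/16 a_max=7/4

a_max = (21/16)/(3/4) = 7/4
d_a = ½·21/16·3/4 = 63/128; d_c = 21/16·15 = 315/16
d = 2·63/128 + 315/16 = 1323/64
t_c = 15 > 0 → v_max = v_peak = 21/16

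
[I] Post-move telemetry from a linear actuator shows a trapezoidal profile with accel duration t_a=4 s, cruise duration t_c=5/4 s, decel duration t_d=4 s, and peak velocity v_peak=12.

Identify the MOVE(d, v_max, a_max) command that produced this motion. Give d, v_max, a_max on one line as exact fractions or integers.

a_max = 12/4 = 3
d_a = ½·12·4 = 24; d_c = 12·5/4 = 15
d = 2·24 + 15 = 63
t_c = 5/4 > 0 ⇒ limit active, v_max = 12

d=63 v_max=12 a_max=3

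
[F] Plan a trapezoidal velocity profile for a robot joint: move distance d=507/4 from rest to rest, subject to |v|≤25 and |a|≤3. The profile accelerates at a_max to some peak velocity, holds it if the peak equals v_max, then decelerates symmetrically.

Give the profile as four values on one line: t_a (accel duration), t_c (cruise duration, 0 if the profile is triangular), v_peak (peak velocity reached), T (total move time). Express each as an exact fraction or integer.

(v_max)²/a_max = 25²/3 = 625/3
507/4 < 625/3 so t_c = 0
v_peak = √(507/4·3) = √(1521/4) = 39/2
t_a = (39/2)/3 = 13/2; t_c = 0
T = 2·13/2 = 13

t_a=13/2 t_c=0 v_peak=39/2 T=13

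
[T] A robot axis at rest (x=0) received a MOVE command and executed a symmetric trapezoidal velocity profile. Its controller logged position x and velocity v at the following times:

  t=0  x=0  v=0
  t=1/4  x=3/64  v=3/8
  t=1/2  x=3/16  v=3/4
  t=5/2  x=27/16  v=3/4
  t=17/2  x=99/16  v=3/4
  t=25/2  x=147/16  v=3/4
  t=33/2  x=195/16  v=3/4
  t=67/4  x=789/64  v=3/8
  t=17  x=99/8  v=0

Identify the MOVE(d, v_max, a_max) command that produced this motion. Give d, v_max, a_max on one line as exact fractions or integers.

final state: t=17, x=99/8, v=0 → d = 99/8
a_max = (3/8−0)/(1/4−0) = 3/2
max v = 3/4 over t∈[1/2,33/2] → v_max = 3/4
check: 3/4·(1/2+16) = 99/8 ✓

d=99/8 v_max=3/4 a_max=3/2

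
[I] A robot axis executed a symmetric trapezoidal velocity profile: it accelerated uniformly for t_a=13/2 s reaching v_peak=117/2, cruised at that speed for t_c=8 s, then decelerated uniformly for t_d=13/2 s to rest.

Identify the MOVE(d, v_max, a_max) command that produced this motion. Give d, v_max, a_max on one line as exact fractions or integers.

a_max = (117/2)/(13/2) = 9
d_a = ½·117/2·13/2 = 1521/8; d_c = 117/2·8 = 468
d = 2·1521/8 + 468 = 3393/4
t_c = 8 > 0 → v_max = v_peak = 117/2

d=3393/4 v_max=117/2 a_max=9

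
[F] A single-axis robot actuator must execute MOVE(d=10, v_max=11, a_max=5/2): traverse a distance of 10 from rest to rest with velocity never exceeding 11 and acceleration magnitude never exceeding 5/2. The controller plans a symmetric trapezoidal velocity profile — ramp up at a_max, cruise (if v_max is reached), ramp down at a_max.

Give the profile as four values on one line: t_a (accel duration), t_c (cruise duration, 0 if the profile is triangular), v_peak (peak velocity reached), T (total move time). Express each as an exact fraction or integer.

vₘ²/aₘ = 11²/(5/2) = 242/5
10 < 242/5 ⇒ no cruise
v_peak = √(10·5/2) = √25 = 5
t_a = 5/(5/2) = 2; t_c = 0
T = 2·2 = 4

t_a=2 t_c=0 v_peak=5 T=4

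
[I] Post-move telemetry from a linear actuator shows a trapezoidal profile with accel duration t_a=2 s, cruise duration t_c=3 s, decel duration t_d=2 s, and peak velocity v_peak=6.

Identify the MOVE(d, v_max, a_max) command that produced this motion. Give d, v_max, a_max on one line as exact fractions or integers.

d=30 v_max=6 a_max=3

a_max = 6/2 = 3
d_a = ½·6·2 = 6; d_c = 6·3 = 18
d = 2·6 + 18 = 30
t_c = 3 > 0 → v_max = v_peak = 6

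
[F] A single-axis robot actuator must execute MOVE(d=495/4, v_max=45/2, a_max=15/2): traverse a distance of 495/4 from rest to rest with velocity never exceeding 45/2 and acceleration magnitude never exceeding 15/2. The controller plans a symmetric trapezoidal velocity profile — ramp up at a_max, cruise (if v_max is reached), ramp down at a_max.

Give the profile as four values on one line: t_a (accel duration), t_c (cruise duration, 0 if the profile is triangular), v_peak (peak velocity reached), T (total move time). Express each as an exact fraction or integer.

vₘ²/aₘ = (45/2)²/(15/2) = 135/2
495/4 ≥ 135/2 ⇒ cruise phase
t_a = (45/2)/(15/2) = 3; v_peak = 45/2
d_cruise = 495/4 − 135/2 = 225/4; t_c = (225/4)/(45/2) = 5/2
T = 2·3 + 5/2 = 17/2

t_a=3 t_c=5/2 v_peak=45/2 T=17/2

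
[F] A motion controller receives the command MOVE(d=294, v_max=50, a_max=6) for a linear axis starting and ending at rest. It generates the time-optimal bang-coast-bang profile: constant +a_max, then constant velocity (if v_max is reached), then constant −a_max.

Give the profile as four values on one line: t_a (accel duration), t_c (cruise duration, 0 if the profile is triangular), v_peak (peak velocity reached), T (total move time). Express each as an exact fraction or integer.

v_max²/a_max = 50²/6 = 1250/3
294 < 1250/3 so t_c = 0
v_peak = √(294·6) = √1764 = 42
t_a = 42/6 = 7; t_c = 0
T = 2·7 = 14

t_a=7 t_c=0 v_peak=42 T=14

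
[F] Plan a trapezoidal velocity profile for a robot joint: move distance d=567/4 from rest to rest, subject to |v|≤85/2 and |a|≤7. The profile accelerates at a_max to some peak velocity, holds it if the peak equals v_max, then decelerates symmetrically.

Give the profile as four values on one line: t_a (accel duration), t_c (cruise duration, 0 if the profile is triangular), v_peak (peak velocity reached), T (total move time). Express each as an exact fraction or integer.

t_a=9/2 t_c=0 v_peak=63/2 T=9

v_max²/a_max = (85/2)²/7 = 7225/28
567/4 < 7225/28 ⇒ no cruise
v_peak = √(567/4·7) = √(3969/4) = 63/2
t_a = (63/2)/7 = 9/2; t_c = 0
T = 2·9/2 = 9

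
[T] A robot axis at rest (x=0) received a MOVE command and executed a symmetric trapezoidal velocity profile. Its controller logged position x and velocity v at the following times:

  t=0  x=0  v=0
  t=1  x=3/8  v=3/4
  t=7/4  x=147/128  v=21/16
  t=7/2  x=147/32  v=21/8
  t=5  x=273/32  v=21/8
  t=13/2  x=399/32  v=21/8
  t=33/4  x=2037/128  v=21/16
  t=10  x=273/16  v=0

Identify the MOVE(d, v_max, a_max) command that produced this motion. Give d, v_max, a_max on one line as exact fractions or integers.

d=273/16 v_max=21/8 a_max=3/4

final state: t=10, x=273/16, v=0 → d = 273/16
a_max = (3/4−0)/(1−0) = 3/4
max v = 21/8 over t∈[7/2,13/2] → v_max = 21/8
check: 21/8·(7/2+3) = 273/16 ✓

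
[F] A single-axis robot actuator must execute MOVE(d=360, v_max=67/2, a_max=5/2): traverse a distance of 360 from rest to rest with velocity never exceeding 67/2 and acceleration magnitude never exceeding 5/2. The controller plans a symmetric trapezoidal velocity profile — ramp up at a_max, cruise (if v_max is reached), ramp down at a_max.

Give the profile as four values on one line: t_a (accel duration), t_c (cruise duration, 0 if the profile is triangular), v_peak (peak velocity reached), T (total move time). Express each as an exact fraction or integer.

t_a=12 t_c=0 v_peak=30 T=24

v_max²/a_max = (67/2)²/(5/2) = 4489/10
360 < 4489/10 so t_c = 0
v_peak = √(360·5/2) = √900 = 30
t_a = 30/(5/2) = 12; t_c = 0
T = 2·12 = 24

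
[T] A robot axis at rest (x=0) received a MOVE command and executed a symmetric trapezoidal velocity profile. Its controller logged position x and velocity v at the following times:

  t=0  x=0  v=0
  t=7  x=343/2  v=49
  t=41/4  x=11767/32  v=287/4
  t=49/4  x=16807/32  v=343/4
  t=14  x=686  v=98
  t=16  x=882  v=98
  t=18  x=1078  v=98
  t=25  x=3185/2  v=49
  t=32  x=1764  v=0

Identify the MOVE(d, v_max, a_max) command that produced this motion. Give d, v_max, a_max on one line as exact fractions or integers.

final state: t=32, x=1764, v=0 → d = 1764
a_max = (49−0)/(7−0) = 7
max v = 98 over t∈[14,18] → v_max = 98
check: 98·(14+4) = 1764 ✓

d=1764 v_max=98 a_max=7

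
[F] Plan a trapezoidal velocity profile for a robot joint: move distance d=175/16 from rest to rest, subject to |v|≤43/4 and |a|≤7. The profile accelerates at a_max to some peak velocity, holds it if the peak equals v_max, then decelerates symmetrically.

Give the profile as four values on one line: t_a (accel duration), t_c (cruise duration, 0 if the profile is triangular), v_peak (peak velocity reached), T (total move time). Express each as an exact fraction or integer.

t_a=5/4 t_c=0 v_peak=35/4 T=5/2

vₘ²/aₘ = (43/4)²/7 = 1849/112
175/16 < 1849/112 → triangular
v_peak = √(175/16·7) = √(1225/16) = 35/4
t_a = (35/4)/7 = 5/4; t_c = 0
T = 2·5/4 = 5/2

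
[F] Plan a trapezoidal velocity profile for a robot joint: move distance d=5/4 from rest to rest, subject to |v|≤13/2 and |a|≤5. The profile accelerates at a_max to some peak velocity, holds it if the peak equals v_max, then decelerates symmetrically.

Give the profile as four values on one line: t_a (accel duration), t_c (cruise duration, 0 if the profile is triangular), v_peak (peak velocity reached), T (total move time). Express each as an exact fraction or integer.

v_max²/a_max = (13/2)²/5 = 169/20
5/4 < 169/20 ⇒ no cruise
v_peak = √(5/4·5) = √(25/4) = 5/2
t_a = (5/2)/5 = 1/2; t_c = 0
T = 2·1/2 = 1

t_a=1/2 t_c=0 v_peak=5/2 T=1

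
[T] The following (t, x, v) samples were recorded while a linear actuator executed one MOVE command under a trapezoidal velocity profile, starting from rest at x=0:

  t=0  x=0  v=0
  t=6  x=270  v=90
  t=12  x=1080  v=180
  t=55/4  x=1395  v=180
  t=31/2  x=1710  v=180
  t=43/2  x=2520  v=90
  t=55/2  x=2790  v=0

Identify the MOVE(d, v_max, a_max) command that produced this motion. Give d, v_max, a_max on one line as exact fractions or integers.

final state: t=55/2, x=2790, v=0 → d = 2790
a_max = (90−0)/(6−0) = 15
max v = 180 over t∈[12,31/2] → v_max = 180
check: 180·(12+7/2) = 2790 ✓

d=2790 v_max=180 a_max=15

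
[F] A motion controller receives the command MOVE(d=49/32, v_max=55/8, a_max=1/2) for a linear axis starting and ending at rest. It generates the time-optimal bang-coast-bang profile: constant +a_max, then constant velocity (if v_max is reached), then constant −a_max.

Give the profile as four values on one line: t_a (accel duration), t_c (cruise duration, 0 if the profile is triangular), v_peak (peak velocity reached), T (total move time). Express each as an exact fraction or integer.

vₘ²/aₘ = (55/8)²/(1/2) = 3025/32
49/32 < 3025/32 ⇒ no cruise
v_peak = √(49/32·1/2) = √(49/64) = 7/8
t_a = (7/8)/(1/2) = 7/4; t_c = 0
T = 2·7/4 = 7/2

t_a=7/4 t_c=0 v_peak=7/8 T=7/2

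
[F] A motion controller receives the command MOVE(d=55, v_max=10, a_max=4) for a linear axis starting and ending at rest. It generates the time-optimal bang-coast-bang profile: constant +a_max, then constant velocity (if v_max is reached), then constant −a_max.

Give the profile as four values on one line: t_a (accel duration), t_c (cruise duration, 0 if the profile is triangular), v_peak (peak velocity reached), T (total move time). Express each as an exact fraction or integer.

v_max²/a_max = 10²/4 = 25
55 ≥ 25 so v_max reached
t_a = 10/4 = 5/2; v_peak = 10
d_cruise = 55 − 25 = 30; t_c = 30/10 = 3
T = 2·5/2 + 3 = 8

t_a=5/2 t_c=3 v_peak=10 T=8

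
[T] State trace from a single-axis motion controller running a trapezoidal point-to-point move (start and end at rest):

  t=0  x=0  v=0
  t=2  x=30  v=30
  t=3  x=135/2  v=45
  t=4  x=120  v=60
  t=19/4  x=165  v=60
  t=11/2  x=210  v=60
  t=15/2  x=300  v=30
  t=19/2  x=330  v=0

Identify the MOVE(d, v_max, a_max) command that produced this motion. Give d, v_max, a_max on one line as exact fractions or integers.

final state: t=19/2, x=330, v=0 → d = 330
a_max = (30−0)/(2−0) = 15
max v = 60 over t∈[4,11/2] → v_max = 60
check: 60·(4+3/2) = 330 ✓

d=330 v_max=60 a_max=15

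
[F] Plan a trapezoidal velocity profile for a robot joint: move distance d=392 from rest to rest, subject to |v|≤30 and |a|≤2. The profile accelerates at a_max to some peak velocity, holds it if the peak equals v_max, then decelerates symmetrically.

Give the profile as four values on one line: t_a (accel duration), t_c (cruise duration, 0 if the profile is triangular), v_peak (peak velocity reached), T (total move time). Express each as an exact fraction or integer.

t_a=14 t_c=0 v_peak=28 T=28

vₘ²/aₘ = 30²/2 = 450
392 < 450 ⇒ no cruise
v_peak = √(392·2) = √784 = 28
t_a = 28/2 = 14; t_c = 0
T = 2·14 = 28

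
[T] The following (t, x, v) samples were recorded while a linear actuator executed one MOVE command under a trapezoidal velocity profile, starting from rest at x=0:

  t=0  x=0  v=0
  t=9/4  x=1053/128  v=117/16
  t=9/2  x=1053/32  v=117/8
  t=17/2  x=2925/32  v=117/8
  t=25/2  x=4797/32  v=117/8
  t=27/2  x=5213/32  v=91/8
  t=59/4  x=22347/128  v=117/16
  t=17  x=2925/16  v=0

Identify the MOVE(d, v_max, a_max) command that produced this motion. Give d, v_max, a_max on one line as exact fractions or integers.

final state: t=17, x=2925/16, v=0 → d = 2925/16
a_max = (117/16−0)/(9/4−0) = 13/4
max v = 117/8 over t∈[9/2,25/2] → v_max = 117/8
check: 117/8·(9/2+8) = 2925/16 ✓

d=2925/16 v_max=117/8 a_max=13/4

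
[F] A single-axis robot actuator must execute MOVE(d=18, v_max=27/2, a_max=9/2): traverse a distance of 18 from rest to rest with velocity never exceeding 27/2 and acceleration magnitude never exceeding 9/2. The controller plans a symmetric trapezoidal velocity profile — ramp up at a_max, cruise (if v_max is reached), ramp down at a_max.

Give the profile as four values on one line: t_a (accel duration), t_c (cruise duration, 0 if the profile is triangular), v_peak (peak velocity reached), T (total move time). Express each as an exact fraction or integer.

vₘ²/aₘ = (27/2)²/(9/2) = 81/2
18 < 81/2 ⇒ no cruise
v_peak = √(18·9/2) = √81 = 9
t_a = 9/(9/2) = 2; t_c = 0
T = 2·2 = 4

t_a=2 t_c=0 v_peak=9 T=4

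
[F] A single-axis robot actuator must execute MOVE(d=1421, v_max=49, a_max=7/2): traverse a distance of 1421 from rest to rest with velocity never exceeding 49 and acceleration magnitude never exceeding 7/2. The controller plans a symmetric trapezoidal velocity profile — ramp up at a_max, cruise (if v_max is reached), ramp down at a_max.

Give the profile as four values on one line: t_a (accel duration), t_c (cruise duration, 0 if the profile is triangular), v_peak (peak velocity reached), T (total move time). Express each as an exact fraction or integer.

v_max²/a_max = 49²/(7/2) = 686
1421 ≥ 686 ⇒ cruise phase
t_a = 49/(7/2) = 14; v_peak = 49
d_cruise = 1421 − 686 = 735; t_c = 735/49 = 15
T = 2·14 + 15 = 43

t_a=14 t_c=15 v_peak=49 T=43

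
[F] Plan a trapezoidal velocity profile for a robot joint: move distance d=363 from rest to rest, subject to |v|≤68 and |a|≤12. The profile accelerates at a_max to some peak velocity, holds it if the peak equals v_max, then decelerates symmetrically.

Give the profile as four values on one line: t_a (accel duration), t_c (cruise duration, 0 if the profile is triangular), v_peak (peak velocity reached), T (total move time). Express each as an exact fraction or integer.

vₘ²/aₘ = 68²/12 = 1156/3
363 < 1156/3 → triangular
v_peak = √(363·12) = √4356 = 66
t_a = 66/12 = 11/2; t_c = 0
T = 2·11/2 = 11

t_a=11/2 t_c=0 v_peak=66 T=11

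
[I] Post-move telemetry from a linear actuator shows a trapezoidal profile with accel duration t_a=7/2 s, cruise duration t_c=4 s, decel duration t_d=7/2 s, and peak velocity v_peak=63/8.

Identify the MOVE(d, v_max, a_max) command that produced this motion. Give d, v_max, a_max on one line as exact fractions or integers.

d=945/16 v_max=63/8 a_max=9/4

a_max = (63/8)/(7/2) = 9/4
d_a = ½·63/8·7/2 = 441/32; d_c = 63/8·4 = 63/2
d = 2·441/32 + 63/2 = 945/16
t_c = 4 > 0 → v_max = v_peak = 63/8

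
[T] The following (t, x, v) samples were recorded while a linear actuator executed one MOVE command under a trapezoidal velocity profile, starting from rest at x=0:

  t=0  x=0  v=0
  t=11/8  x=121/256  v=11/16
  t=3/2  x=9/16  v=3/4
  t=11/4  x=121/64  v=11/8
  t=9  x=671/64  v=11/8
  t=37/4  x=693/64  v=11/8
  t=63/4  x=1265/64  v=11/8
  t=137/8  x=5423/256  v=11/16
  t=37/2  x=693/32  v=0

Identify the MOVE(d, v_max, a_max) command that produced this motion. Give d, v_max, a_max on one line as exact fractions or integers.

final state: t=37/2, x=693/32, v=0 → d = 693/32
a_max = (11/16−0)/(11/8−0) = 1/2
max v = 11/8 over t∈[11/4,63/4] → v_max = 11/8
check: 11/8·(11/4+13) = 693/32 ✓

d=693/32 v_max=11/8 a_max=1/2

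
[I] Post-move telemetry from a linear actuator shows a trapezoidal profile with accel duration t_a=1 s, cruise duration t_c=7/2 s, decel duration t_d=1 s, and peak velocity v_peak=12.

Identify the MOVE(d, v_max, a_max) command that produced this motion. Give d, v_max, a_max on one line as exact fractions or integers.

d=54 v_max=12 a_max=12

a_max = 12/1 = 12
d_a = ½·12·1 = 6; d_c = 12·7/2 = 42
d = 2·6 + 42 = 54
t_c = 7/2 > 0 so v_max = 12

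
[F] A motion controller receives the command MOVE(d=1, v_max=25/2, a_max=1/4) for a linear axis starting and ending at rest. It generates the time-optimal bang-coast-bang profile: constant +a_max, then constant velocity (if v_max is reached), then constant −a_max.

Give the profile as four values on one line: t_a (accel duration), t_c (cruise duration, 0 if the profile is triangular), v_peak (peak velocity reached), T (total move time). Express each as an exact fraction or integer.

(v_max)²/a_max = (25/2)²/(1/4) = 625
1 < 625 so t_c = 0
v_peak = √(1·1/4) = √(1/4) = 1/2
t_a = (1/2)/(1/4) = 2; t_c = 0
T = 2·2 = 4

t_a=2 t_c=0 v_peak=1/2 T=4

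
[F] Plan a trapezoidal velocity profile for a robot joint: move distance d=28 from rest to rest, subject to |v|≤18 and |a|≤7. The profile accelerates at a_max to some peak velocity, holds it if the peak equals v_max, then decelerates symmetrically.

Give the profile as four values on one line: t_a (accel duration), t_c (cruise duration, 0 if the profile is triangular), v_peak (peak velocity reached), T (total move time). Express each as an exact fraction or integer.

t_a=2 t_c=0 v_peak=14 T=4

vₘ²/aₘ = 18²/7 = 324/7
28 < 324/7 so t_c = 0
v_peak = √(28·7) = √196 = 14
t_a = 14/7 = 2; t_c = 0
T = 2·2 = 4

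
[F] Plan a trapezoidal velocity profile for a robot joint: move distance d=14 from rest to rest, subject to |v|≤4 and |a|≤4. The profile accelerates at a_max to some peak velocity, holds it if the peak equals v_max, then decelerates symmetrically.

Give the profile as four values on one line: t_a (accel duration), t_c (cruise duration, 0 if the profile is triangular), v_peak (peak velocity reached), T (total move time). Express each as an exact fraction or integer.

(v_max)²/a_max = 4²/4 = 4
14 ≥ 4 → trapezoidal
t_a = 4/4 = 1; v_peak = 4
d_cruise = 14 − 4 = 10; t_c = 10/4 = 5/2
T = 2·1 + 5/2 = 9/2

t_a=1 t_c=5/2 v_peak=4 T=9/2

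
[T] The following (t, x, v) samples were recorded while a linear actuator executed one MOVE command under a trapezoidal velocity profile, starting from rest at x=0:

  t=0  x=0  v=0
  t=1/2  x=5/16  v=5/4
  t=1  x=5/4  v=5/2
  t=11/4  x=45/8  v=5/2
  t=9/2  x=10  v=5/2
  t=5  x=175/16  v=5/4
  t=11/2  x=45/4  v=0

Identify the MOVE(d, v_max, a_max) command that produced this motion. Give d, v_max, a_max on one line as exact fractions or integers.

d=45/4 v_max=5/2 a_max=5/2

final state: t=11/2, x=45/4, v=0 → d = 45/4
a_max = (5/4−0)/(1/2−0) = 5/2
max v = 5/2 over t∈[1,9/2] → v_max = 5/2
check: 5/2·(1+7/2) = 45/4 ✓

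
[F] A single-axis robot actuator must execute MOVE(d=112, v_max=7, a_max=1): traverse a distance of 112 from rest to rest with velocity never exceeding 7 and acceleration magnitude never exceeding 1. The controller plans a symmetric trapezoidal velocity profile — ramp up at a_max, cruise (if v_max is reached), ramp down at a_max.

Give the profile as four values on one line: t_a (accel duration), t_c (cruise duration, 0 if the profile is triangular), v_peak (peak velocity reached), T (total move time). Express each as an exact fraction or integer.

vₘ²/aₘ = 7²/1 = 49
112 ≥ 49 → trapezoidal
t_a = 7/1 = 7; v_peak = 7
d_cruise = 112 − 49 = 63; t_c = 63/7 = 9
T = 2·7 + 9 = 23

t_a=7 t_c=9 v_peak=7 T=23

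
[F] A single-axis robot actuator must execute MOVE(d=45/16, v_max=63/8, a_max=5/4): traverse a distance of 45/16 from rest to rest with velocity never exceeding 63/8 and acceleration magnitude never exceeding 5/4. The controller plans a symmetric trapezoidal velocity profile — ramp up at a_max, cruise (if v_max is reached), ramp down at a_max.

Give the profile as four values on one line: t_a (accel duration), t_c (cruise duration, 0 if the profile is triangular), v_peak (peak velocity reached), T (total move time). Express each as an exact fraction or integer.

t_a=3/2 t_c=0 v_peak=15/8 T=3

v_max²/a_max = (63/8)²/(5/4) = 3969/80
45/16 < 3969/80 → triangular
v_peak = √(45/16·5/4) = √(225/64) = 15/8
t_a = (15/8)/(5/4) = 3/2; t_c = 0
T = 2·3/2 = 3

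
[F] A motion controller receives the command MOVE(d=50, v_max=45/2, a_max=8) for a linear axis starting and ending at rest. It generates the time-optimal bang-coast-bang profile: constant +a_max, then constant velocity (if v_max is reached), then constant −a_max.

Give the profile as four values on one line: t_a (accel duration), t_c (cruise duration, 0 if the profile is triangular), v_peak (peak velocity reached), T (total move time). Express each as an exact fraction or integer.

t_a=5/2 t_c=0 v_peak=20 T=5

v_max²/a_max = (45/2)²/8 = 2025/32
50 < 2025/32 → triangular
v_peak = √(50·8) = √400 = 20
t_a = 20/8 = 5/2; t_c = 0
T = 2·5/2 = 5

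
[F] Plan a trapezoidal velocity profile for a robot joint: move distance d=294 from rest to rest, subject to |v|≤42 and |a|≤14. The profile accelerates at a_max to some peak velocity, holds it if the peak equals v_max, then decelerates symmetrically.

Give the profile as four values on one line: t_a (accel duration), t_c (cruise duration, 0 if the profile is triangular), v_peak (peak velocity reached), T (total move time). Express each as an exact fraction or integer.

t_a=3 t_c=4 v_peak=42 T=10

v_max²/a_max = 42²/14 = 126
294 ≥ 126 → trapezoidal
t_a = 42/14 = 3; v_peak = 42
d_cruise = 294 − 126 = 168; t_c = 168/42 = 4
T = 2·3 + 4 = 10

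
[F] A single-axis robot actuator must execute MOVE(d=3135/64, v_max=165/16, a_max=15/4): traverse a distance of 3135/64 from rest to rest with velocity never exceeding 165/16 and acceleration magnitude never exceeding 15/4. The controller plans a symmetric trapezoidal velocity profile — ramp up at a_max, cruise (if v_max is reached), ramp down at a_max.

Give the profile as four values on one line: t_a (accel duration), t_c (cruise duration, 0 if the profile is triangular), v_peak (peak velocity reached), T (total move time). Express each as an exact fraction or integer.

t_a=11/4 t_c=2 v_peak=165/16 T=15/2

v_max²/a_max = (165/16)²/(15/4) = 1815/64
3135/64 ≥ 1815/64 ⇒ cruise phase
t_a = (165/16)/(15/4) = 11/4; v_peak = 165/16
d_cruise = 3135/64 − 1815/64 = 165/8; t_c = (165/8)/(165/16) = 2
T = 2·11/4 + 2 = 15/2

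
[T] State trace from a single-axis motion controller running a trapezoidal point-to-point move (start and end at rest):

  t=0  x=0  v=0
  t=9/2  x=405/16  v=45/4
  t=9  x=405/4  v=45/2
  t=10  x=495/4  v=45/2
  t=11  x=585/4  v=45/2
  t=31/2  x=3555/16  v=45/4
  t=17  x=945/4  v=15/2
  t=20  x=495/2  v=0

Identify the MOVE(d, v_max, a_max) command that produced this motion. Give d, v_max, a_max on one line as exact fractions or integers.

final state: t=20, x=495/2, v=0 → d = 495/2
a_max = (45/4−0)/(9/2−0) = 5/2
max v = 45/2 over t∈[9,11] → v_max = 45/2
check: 45/2·(9+2) = 495/2 ✓

d=495/2 v_max=45/2 a_max=5/2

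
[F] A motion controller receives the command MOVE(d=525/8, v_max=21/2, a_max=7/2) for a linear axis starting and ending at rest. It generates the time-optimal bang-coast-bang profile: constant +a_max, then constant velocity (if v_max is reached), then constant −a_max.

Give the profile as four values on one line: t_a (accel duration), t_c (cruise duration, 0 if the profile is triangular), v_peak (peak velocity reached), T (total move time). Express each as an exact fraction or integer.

vₘ²/aₘ = (21/2)²/(7/2) = 63/2
525/8 ≥ 63/2 ⇒ cruise phase
t_a = (21/2)/(7/2) = 3; v_peak = 21/2
d_cruise = 525/8 − 63/2 = 273/8; t_c = (273/8)/(21/2) = 13/4
T = 2·3 + 13/4 = 37/4

t_a=3 t_c=13/4 v_peak=21/2 T=37/4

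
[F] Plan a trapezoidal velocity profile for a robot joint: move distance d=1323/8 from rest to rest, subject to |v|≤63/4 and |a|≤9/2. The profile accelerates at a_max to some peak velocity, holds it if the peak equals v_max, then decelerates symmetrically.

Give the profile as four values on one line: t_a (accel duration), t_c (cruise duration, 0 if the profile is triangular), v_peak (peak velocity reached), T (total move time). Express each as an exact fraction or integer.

t_a=7/2 t_c=7 v_peak=63/4 T=14

vₘ²/aₘ = (63/4)²/(9/2) = 441/8
1323/8 ≥ 441/8 ⇒ cruise phase
t_a = (63/4)/(9/2) = 7/2; v_peak = 63/4
d_cruise = 1323/8 − 441/8 = 441/4; t_c = (441/4)/(63/4) = 7
T = 2·7/2 + 7 = 14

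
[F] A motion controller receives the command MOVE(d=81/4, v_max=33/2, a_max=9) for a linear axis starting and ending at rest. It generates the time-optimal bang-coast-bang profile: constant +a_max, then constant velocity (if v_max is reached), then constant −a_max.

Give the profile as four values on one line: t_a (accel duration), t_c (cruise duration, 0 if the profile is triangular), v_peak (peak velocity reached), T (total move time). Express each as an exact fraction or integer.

vₘ²/aₘ = (33/2)²/9 = 121/4
81/4 < 121/4 so t_c = 0
v_peak = √(81/4·9) = √(729/4) = 27/2
t_a = (27/2)/9 = 3/2; t_c = 0
T = 2·3/2 = 3

t_a=3/2 t_c=0 v_peak=27/2 T=3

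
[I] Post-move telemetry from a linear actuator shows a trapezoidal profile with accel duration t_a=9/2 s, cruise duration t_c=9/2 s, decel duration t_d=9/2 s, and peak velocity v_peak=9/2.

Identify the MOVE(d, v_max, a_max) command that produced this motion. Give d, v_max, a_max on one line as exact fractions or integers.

a_max = (9/2)/(9/2) = 1
d_a = ½·9/2·9/2 = 81/8; d_c = 9/2·9/2 = 81/4
d = 2·81/8 + 81/4 = 81/2
t_c = 9/2 > 0 → v_max = v_peak = 9/2

d=81/2 v_max=9/2 a_max=1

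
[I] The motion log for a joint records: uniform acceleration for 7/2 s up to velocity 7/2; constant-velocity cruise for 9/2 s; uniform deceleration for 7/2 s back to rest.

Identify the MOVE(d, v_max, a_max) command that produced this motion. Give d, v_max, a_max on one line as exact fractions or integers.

d=28 v_max=7/2 a_max=1

a_max = (7/2)/(7/2) = 1
d_a = ½·7/2·7/2 = 49/8; d_c = 7/2·9/2 = 63/4
d = 2·49/8 + 63/4 = 28
t_c = 9/2 > 0 → v_max = v_peak = 7/2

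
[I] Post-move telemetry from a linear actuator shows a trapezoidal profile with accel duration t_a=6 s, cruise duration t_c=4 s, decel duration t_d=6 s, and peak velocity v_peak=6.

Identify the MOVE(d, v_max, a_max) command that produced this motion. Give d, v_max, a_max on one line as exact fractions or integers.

a_max = 6/6 = 1
d_a = ½·6·6 = 18; d_c = 6·4 = 24
d = 2·18 + 24 = 60
t_c = 4 > 0 so v_max = 6

d=60 v_max=6 a_max=1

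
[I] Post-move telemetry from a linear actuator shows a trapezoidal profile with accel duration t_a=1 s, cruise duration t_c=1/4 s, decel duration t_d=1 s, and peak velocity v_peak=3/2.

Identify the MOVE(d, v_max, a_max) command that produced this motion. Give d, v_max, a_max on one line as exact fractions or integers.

d=15/8 v_max=3/2 a_max=3/2

a_max = (3/2)/1 = 3/2
d_a = ½·3/2·1 = 3/4; d_c = 3/2·1/4 = 3/8
d = 2·3/4 + 3/8 = 15/8
t_c = 1/4 > 0 so v_max = 3/2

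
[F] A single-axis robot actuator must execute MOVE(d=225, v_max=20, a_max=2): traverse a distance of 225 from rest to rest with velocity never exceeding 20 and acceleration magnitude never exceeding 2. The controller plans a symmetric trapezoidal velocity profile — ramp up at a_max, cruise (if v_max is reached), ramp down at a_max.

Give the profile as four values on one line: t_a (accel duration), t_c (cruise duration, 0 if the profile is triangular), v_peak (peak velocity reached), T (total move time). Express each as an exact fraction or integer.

t_a=10 t_c=5/4 v_peak=20 T=85/4

(v_max)²/a_max = 20²/2 = 200
225 ≥ 200 ⇒ cruise phase
t_a = 20/2 = 10; v_peak = 20
d_cruise = 225 − 200 = 25; t_c = 25/20 = 5/4
T = 2·10 + 5/4 = 85/4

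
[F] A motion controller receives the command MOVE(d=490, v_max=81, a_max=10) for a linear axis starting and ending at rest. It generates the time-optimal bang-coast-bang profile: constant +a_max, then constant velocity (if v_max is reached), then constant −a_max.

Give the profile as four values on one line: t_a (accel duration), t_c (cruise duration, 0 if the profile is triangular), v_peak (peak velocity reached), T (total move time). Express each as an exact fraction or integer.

(v_max)²/a_max = 81²/10 = 6561/10
490 < 6561/10 so t_c = 0
v_peak = √(490·10) = √4900 = 70
t_a = 70/10 = 7; t_c = 0
T = 2·7 = 14

t_a=7 t_c=0 v_peak=70 T=14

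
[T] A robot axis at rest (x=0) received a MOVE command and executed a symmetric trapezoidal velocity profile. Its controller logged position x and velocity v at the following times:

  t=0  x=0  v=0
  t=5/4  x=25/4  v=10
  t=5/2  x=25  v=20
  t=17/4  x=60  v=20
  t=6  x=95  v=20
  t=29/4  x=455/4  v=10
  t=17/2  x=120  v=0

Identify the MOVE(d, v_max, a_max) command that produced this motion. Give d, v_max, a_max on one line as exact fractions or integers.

d=120 v_max=20 a_max=8

final state: t=17/2, x=120, v=0 → d = 120
a_max = (10−0)/(5/4−0) = 8
max v = 20 over t∈[5/2,6] → v_max = 20
check: 20·(5/2+7/2) = 120 ✓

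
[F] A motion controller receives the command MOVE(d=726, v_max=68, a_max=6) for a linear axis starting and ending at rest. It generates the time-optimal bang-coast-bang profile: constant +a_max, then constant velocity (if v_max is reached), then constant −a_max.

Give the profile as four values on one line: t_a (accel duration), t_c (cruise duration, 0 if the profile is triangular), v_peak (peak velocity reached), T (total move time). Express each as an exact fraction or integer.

vₘ²/aₘ = 68²/6 = 2312/3
726 < 2312/3 → triangular
v_peak = √(726·6) = √4356 = 66
t_a = 66/6 = 11; t_c = 0
T = 2·11 = 22

t_a=11 t_c=0 v_peak=66 T=22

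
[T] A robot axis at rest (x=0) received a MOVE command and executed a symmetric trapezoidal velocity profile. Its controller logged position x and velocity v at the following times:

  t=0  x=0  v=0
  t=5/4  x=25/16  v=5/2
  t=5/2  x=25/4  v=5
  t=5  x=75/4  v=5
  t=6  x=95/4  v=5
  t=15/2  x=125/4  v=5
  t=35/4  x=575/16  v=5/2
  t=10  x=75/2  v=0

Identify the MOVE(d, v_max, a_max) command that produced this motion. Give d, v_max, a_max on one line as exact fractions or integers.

d=75/2 v_max=5 a_max=2

final state: t=10, x=75/2, v=0 → d = 75/2
a_max = (5/2−0)/(5/4−0) = 2
max v = 5 over t∈[5/2,15/2] → v_max = 5
check: 5·(5/2+5) = 75/2 ✓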